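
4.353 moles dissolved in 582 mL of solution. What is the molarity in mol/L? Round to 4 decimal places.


Convert volume to liters: V_L = V_mL / 1000.
V_L = 582 / 1000 = 0.582 L
M = n / V_L = 4.353 / 0.582
M = 7.47938144 mol/L, rounded to 4 dp:

7.4794 mol/L


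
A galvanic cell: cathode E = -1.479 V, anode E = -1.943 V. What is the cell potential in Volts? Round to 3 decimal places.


Standard cell potential: E_cell = E_cathode - E_anode.
E_cell = -1.479 - (-1.943)
E_cell = 0.464 V, rounded to 3 dp:

0.464 V


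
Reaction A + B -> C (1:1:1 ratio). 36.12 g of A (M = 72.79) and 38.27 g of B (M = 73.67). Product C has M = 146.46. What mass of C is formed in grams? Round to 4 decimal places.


Find moles of each reactant; the smaller value is the limiting reagent in a 1:1:1 reaction, so moles_C equals moles of the limiter.
n_A = mass_A / M_A = 36.12 / 72.79 = 0.496222 mol
n_B = mass_B / M_B = 38.27 / 73.67 = 0.519479 mol
Limiting reagent: A (smaller), n_limiting = 0.496222 mol
mass_C = n_limiting * M_C = 0.496222 * 146.46
mass_C = 72.67667412 g, rounded to 4 dp:

72.6767 g


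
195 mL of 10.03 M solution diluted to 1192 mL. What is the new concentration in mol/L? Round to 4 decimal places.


Dilution: M1*V1 = M2*V2, solve for M2.
M2 = M1*V1 / V2
M2 = 10.03 * 195 / 1192
M2 = 1955.85 / 1192
M2 = 1.64081376 mol/L, rounded to 4 dp:

1.6408 mol/L


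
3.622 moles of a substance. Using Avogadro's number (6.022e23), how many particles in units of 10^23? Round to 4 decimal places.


N = n * NA, then divide by 1e23 for the requested units.
N / 1e23 = n * 6.022
N / 1e23 = 3.622 * 6.022
N / 1e23 = 21.811684, rounded to 4 dp:

21.8117


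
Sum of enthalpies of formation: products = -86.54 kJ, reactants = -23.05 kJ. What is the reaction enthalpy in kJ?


dH_rxn = sum(dH_f products) - sum(dH_f reactants)
dH_rxn = -86.54 - (-23.05)
dH_rxn = -63.49 kJ:

-63.49 kJ


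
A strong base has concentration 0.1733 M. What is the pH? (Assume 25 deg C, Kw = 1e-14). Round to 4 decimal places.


A strong base dissociates completely, so [OH-] equals the given concentration.
pOH = -log10([OH-]) = -log10(0.1733) = 0.761201
pH = 14 - pOH = 14 - 0.761201
pH = 13.238799, rounded to 4 dp:

13.2388


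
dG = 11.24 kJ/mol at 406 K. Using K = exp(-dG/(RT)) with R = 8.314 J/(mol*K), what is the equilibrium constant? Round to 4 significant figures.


dG is in kJ/mol; multiply by 1000 to match R in J/(mol*K).
RT = 8.314 * 406 = 3375.484 J/mol
exponent = -dG*1000 / (RT) = -(11.24*1000) / 3375.484 = -3.32989284
K = exp(-3.32989284)
K = 0.035796941, rounded to 4 significant figures:

0.03580


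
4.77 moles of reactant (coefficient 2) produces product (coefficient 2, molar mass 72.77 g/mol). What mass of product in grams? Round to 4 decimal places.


Use the coefficient ratio to convert reactant moles to product moles, then multiply by the product's molar mass.
moles_P = moles_R * (coeff_P / coeff_R) = 4.77 * (2/2) = 4.77
mass_P = moles_P * M_P = 4.77 * 72.77
mass_P = 347.1129 g, rounded to 4 dp:

347.1129 g


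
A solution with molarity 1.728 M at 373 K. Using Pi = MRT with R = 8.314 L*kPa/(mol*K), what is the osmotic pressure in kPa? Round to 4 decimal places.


Osmotic pressure (van't Hoff): Pi = M*R*T.
RT = 8.314 * 373 = 3101.122
Pi = 1.728 * 3101.122
Pi = 5358.738816 kPa, rounded to 4 dp:

5358.7388 kPa


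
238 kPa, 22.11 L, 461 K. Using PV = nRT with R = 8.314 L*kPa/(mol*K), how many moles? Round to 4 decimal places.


PV = nRT, solve for n = PV / (RT).
PV = 238 * 22.11 = 5262.18
RT = 8.314 * 461 = 3832.754
n = 5262.18 / 3832.754
n = 1.3729501 mol, rounded to 4 dp:

1.3730 mol


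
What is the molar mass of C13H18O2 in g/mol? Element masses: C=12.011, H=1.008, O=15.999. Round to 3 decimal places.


M = sum(count * atomic_mass) over atoms.
M = 13*12.011 + 18*1.008 + 2*15.999
M = 156.143 + 18.144 + 31.998
M = 206.285 g/mol, rounded to 3 dp:

206.285 g/mol


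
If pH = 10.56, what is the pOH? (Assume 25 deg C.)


At 25 deg C, pH + pOH = 14.
pOH = 14 - pH = 14 - 10.56
pOH = 3.44:

3.44


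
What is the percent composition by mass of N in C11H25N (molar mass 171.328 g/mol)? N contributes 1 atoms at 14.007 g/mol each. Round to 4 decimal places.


pct = 100 * (n_elem * M_elem) / M_total
mass_contribution = 1 * 14.007 = 14.007 g/mol
pct = 100 * 14.007 / 171.328
pct = 8.17554632 %, rounded to 4 dp:

8.1755 %


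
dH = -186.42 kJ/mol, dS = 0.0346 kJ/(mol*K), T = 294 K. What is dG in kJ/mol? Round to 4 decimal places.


Gibbs: dG = dH - T*dS (consistent units, dS already in kJ/(mol*K)).
T*dS = 294 * 0.0346 = 10.1724
dG = -186.42 - (10.1724)
dG = -196.5924 kJ/mol, rounded to 4 dp:

-196.5924 kJ/mol


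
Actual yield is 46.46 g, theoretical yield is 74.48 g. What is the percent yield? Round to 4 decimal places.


% yield = 100 * actual / theoretical
% yield = 100 * 46.46 / 74.48
% yield = 62.37916219 %, rounded to 4 dp:

62.3792 %


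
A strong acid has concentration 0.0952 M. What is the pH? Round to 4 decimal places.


A strong acid dissociates completely, so [H+] equals the given concentration.
pH = -log10([H+]) = -log10(0.0952)
pH = 1.02136305, rounded to 4 dp:

1.0214


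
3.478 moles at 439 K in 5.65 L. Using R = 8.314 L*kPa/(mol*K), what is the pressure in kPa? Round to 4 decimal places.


PV = nRT, solve for P = nRT / V.
nRT = 3.478 * 8.314 * 439 = 12694.1644
P = 12694.1644 / 5.65
P = 2246.75476106 kPa, rounded to 4 dp:

2246.7548 kPa


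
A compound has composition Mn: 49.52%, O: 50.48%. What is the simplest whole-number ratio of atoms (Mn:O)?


Assume 100 g of compound, divide each mass% by atomic mass to get moles, then normalize by the smallest to get a raw atom ratio.
Moles per 100 g: Mn: 49.52/54.938 = 0.9014, O: 50.48/15.999 = 3.1552
Raw ratio (divide by min = 0.9014): Mn: 1.0, O: 3.5
Multiply by 2 to clear fractions: Mn: 2.0 ~= 2, O: 7.001 ~= 7
Reduce by GCD to get the simplest whole-number ratio:

2:7


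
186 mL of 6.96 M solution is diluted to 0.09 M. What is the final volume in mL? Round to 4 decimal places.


Dilution: M1*V1 = M2*V2, solve for V2.
V2 = M1*V1 / M2
V2 = 6.96 * 186 / 0.09
V2 = 1294.56 / 0.09
V2 = 14384.0 mL, rounded to 4 dp:

14384.0000 mL


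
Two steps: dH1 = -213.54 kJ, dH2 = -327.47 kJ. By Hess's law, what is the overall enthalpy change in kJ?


Hess's law: enthalpy is a state function, so add the step enthalpies.
dH_total = dH1 + dH2 = -213.54 + (-327.47)
dH_total = -541.01 kJ:

-541.01 kJ


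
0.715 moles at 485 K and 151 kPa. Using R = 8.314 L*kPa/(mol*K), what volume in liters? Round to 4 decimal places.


PV = nRT, solve for V = nRT / P.
nRT = 0.715 * 8.314 * 485 = 2883.0874
V = 2883.0874 / 151
V = 19.09329404 L, rounded to 4 dp:

19.0933 L


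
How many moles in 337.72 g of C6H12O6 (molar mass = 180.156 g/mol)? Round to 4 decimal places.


n = mass / M
n = 337.72 / 180.156
n = 1.87459757 mol, rounded to 4 dp:

1.8746 mol


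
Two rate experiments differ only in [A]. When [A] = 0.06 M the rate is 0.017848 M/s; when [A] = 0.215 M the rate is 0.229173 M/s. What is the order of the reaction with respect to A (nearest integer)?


Rate is proportional to [A]^n, so rate2/rate1 = ([A]2/[A]1)^n. Take logs to solve for n.
rate2/rate1 = 0.229173 / 0.017848 = 12.8403
[A]2/[A]1 = 0.215 / 0.06 = 3.5833
n = ln(12.8403) / ln(3.5833) = 2.0
Nearest integer order:

2


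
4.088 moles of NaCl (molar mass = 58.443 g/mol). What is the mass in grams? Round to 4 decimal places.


mass = n * M
mass = 4.088 * 58.443
mass = 238.914984 g, rounded to 4 dp:

238.9150 g


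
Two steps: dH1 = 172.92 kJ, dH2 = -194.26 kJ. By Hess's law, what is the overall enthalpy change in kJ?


Hess's law: enthalpy is a state function, so add the step enthalpies.
dH_total = dH1 + dH2 = 172.92 + (-194.26)
dH_total = -21.34 kJ:

-21.34 kJ


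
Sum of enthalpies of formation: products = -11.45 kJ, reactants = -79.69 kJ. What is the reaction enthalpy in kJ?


dH_rxn = sum(dH_f products) - sum(dH_f reactants)
dH_rxn = -11.45 - (-79.69)
dH_rxn = 68.24 kJ:

68.24 kJ


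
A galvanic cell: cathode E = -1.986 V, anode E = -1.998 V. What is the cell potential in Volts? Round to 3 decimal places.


Standard cell potential: E_cell = E_cathode - E_anode.
E_cell = -1.986 - (-1.998)
E_cell = 0.012 V, rounded to 3 dp:

0.012 V


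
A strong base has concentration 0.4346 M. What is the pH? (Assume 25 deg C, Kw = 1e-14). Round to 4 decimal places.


A strong base dissociates completely, so [OH-] equals the given concentration.
pOH = -log10([OH-]) = -log10(0.4346) = 0.36191
pH = 14 - pOH = 14 - 0.36191
pH = 13.63809, rounded to 4 dp:

13.6381


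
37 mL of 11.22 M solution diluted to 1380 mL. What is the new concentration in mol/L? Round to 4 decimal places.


Dilution: M1*V1 = M2*V2, solve for M2.
M2 = M1*V1 / V2
M2 = 11.22 * 37 / 1380
M2 = 415.14 / 1380
M2 = 0.30082609 mol/L, rounded to 4 dp:

0.3008 mol/L


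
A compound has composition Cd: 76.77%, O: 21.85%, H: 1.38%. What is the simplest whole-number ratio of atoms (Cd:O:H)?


Assume 100 g of compound, divide each mass% by atomic mass to get moles, then normalize by the smallest to get a raw atom ratio.
Moles per 100 g: Cd: 76.77/112.414 = 0.6829, O: 21.85/15.999 = 1.3657, H: 1.38/1.008 = 1.369
Raw ratio (divide by min = 0.6829): Cd: 1.0, O: 2.0, H: 2.005
Multiply by 1 to clear fractions: Cd: 1.0 ~= 1, O: 2.0 ~= 2, H: 2.005 ~= 2
Reduce by GCD to get the simplest whole-number ratio:

1:2:2


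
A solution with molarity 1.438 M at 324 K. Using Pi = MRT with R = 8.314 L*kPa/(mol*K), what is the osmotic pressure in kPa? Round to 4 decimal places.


Osmotic pressure (van't Hoff): Pi = M*R*T.
RT = 8.314 * 324 = 2693.736
Pi = 1.438 * 2693.736
Pi = 3873.592368 kPa, rounded to 4 dp:

3873.5924 kPa


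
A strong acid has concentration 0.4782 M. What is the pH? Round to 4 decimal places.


A strong acid dissociates completely, so [H+] equals the given concentration.
pH = -log10([H+]) = -log10(0.4782)
pH = 0.32039043, rounded to 4 dp:

0.3204


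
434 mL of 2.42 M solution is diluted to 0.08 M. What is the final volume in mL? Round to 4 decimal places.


Dilution: M1*V1 = M2*V2, solve for V2.
V2 = M1*V1 / M2
V2 = 2.42 * 434 / 0.08
V2 = 1050.28 / 0.08
V2 = 13128.5 mL, rounded to 4 dp:

13128.5000 mL


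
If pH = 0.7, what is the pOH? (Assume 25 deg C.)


At 25 deg C, pH + pOH = 14.
pOH = 14 - pH = 14 - 0.7
pOH = 13.3:

13.30


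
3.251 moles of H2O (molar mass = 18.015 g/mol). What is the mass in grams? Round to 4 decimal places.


mass = n * M
mass = 3.251 * 18.015
mass = 58.566765 g, rounded to 4 dp:

58.5668 g


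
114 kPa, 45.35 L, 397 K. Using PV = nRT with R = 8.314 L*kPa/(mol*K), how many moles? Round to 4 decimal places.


PV = nRT, solve for n = PV / (RT).
PV = 114 * 45.35 = 5169.9
RT = 8.314 * 397 = 3300.658
n = 5169.9 / 3300.658
n = 1.56632405 mol, rounded to 4 dp:

1.5663 mol


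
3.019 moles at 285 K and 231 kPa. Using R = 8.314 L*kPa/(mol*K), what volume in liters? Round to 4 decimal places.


PV = nRT, solve for V = nRT / P.
nRT = 3.019 * 8.314 * 285 = 7153.4903
V = 7153.4903 / 231
V = 30.96749048 L, rounded to 4 dp:

30.9675 L


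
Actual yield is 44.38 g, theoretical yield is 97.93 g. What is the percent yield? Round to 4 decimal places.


% yield = 100 * actual / theoretical
% yield = 100 * 44.38 / 97.93
% yield = 45.31808435 %, rounded to 4 dp:

45.3181 %


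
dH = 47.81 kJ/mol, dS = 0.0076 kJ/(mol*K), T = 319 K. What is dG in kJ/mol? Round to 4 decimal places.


Gibbs: dG = dH - T*dS (consistent units, dS already in kJ/(mol*K)).
T*dS = 319 * 0.0076 = 2.4244
dG = 47.81 - (2.4244)
dG = 45.3856 kJ/mol, rounded to 4 dp:

45.3856 kJ/mol


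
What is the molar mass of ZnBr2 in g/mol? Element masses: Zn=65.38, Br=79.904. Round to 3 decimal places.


M = sum(count * atomic_mass) over atoms.
M = 1*65.38 + 2*79.904
M = 65.38 + 159.808
M = 225.188 g/mol, rounded to 3 dp:

225.188 g/mol


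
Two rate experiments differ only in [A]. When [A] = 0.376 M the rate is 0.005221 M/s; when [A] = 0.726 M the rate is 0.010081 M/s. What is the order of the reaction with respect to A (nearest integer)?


Rate is proportional to [A]^n, so rate2/rate1 = ([A]2/[A]1)^n. Take logs to solve for n.
rate2/rate1 = 0.010081 / 0.005221 = 1.9309
[A]2/[A]1 = 0.726 / 0.376 = 1.9309
n = ln(1.9309) / ln(1.9309) = 1.0
Nearest integer order:

1


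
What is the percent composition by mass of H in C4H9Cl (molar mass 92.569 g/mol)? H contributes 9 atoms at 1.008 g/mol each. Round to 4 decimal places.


pct = 100 * (n_elem * M_elem) / M_total
mass_contribution = 9 * 1.008 = 9.072 g/mol
pct = 100 * 9.072 / 92.569
pct = 9.80025711 %, rounded to 4 dp:

9.8003 %


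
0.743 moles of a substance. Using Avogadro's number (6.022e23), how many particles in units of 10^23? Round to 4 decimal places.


N = n * NA, then divide by 1e23 for the requested units.
N / 1e23 = n * 6.022
N / 1e23 = 0.743 * 6.022
N / 1e23 = 4.474346, rounded to 4 dp:

4.4743


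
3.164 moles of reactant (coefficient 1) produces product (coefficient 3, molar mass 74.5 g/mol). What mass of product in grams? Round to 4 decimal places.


Use the coefficient ratio to convert reactant moles to product moles, then multiply by the product's molar mass.
moles_P = moles_R * (coeff_P / coeff_R) = 3.164 * (3/1) = 9.492
mass_P = moles_P * M_P = 9.492 * 74.5
mass_P = 707.154 g, rounded to 4 dp:

707.1540 g


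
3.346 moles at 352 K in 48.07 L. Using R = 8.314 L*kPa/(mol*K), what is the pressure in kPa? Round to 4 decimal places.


PV = nRT, solve for P = nRT / V.
nRT = 3.346 * 8.314 * 352 = 9792.1627
P = 9792.1627 / 48.07
P = 203.70631787 kPa, rounded to 4 dp:

203.7063 kPa


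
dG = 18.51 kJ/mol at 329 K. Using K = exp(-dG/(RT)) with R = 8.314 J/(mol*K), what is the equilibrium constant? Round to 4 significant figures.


dG is in kJ/mol; multiply by 1000 to match R in J/(mol*K).
RT = 8.314 * 329 = 2735.306 J/mol
exponent = -dG*1000 / (RT) = -(18.51*1000) / 2735.306 = -6.76706738
K = exp(-6.76706738)
K = 0.0011510653, rounded to 4 significant figures:

0.001151


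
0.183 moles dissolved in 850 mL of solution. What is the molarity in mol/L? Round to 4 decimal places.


Convert volume to liters: V_L = V_mL / 1000.
V_L = 850 / 1000 = 0.85 L
M = n / V_L = 0.183 / 0.85
M = 0.21529412 mol/L, rounded to 4 dp:

0.2153 mol/L


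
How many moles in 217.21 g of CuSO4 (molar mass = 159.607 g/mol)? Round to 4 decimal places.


n = mass / M
n = 217.21 / 159.607
n = 1.36090522 mol, rounded to 4 dp:

1.3609 mol


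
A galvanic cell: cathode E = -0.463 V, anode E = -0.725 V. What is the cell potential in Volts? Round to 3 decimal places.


Standard cell potential: E_cell = E_cathode - E_anode.
E_cell = -0.463 - (-0.725)
E_cell = 0.262 V, rounded to 3 dp:

0.262 V


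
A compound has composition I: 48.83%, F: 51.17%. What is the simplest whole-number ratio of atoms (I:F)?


Assume 100 g of compound, divide each mass% by atomic mass to get moles, then normalize by the smallest to get a raw atom ratio.
Moles per 100 g: I: 48.83/126.904 = 0.3848, F: 51.17/18.998 = 2.6934
Raw ratio (divide by min = 0.3848): I: 1.0, F: 7.0
Multiply by 1 to clear fractions: I: 1.0 ~= 1, F: 7.0 ~= 7
Reduce by GCD to get the simplest whole-number ratio:

1:7


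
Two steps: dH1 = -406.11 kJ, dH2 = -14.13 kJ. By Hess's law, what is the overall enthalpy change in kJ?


Hess's law: enthalpy is a state function, so add the step enthalpies.
dH_total = dH1 + dH2 = -406.11 + (-14.13)
dH_total = -420.24 kJ:

-420.24 kJ


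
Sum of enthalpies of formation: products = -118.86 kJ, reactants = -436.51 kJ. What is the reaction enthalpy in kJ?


dH_rxn = sum(dH_f products) - sum(dH_f reactants)
dH_rxn = -118.86 - (-436.51)
dH_rxn = 317.65 kJ:

317.65 kJ


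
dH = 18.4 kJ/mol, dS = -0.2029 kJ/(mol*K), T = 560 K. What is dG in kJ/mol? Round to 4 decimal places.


Gibbs: dG = dH - T*dS (consistent units, dS already in kJ/(mol*K)).
T*dS = 560 * -0.2029 = -113.624
dG = 18.4 - (-113.624)
dG = 132.024 kJ/mol, rounded to 4 dp:

132.0240 kJ/mol


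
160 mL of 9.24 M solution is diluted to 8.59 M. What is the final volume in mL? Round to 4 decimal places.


Dilution: M1*V1 = M2*V2, solve for V2.
V2 = M1*V1 / M2
V2 = 9.24 * 160 / 8.59
V2 = 1478.4 / 8.59
V2 = 172.10710128 mL, rounded to 4 dp:

172.1071 mL


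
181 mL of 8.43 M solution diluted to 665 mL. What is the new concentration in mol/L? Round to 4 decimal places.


Dilution: M1*V1 = M2*V2, solve for M2.
M2 = M1*V1 / V2
M2 = 8.43 * 181 / 665
M2 = 1525.83 / 665
M2 = 2.2944812 mol/L, rounded to 4 dp:

2.2945 mol/L


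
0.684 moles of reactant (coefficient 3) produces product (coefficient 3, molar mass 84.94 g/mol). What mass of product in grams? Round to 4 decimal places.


Use the coefficient ratio to convert reactant moles to product moles, then multiply by the product's molar mass.
moles_P = moles_R * (coeff_P / coeff_R) = 0.684 * (3/3) = 0.684
mass_P = moles_P * M_P = 0.684 * 84.94
mass_P = 58.09896 g, rounded to 4 dp:

58.0990 g


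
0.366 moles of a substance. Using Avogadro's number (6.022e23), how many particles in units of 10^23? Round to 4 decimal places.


N = n * NA, then divide by 1e23 for the requested units.
N / 1e23 = n * 6.022
N / 1e23 = 0.366 * 6.022
N / 1e23 = 2.204052, rounded to 4 dp:

2.2041


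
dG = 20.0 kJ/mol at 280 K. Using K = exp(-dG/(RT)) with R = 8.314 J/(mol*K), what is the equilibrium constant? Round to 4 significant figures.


dG is in kJ/mol; multiply by 1000 to match R in J/(mol*K).
RT = 8.314 * 280 = 2327.92 J/mol
exponent = -dG*1000 / (RT) = -(20.0*1000) / 2327.92 = -8.59136053
K = exp(-8.59136053)
K = 0.00018570326, rounded to 4 significant figures:

0.0001857


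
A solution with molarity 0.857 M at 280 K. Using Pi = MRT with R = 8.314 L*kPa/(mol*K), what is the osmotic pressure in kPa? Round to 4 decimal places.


Osmotic pressure (van't Hoff): Pi = M*R*T.
RT = 8.314 * 280 = 2327.92
Pi = 0.857 * 2327.92
Pi = 1995.02744 kPa, rounded to 4 dp:

1995.0274 kPa


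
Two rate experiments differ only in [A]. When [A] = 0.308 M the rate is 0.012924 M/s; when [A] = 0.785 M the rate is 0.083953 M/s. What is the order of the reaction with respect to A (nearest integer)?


Rate is proportional to [A]^n, so rate2/rate1 = ([A]2/[A]1)^n. Take logs to solve for n.
rate2/rate1 = 0.083953 / 0.012924 = 6.4959
[A]2/[A]1 = 0.785 / 0.308 = 2.5487
n = ln(6.4959) / ln(2.5487) = 2.0
Nearest integer order:

2


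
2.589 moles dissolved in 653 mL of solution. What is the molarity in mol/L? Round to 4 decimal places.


Convert volume to liters: V_L = V_mL / 1000.
V_L = 653 / 1000 = 0.653 L
M = n / V_L = 2.589 / 0.653
M = 3.96477795 mol/L, rounded to 4 dp:

3.9648 mol/L


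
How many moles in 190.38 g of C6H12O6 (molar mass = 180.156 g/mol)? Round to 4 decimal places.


n = mass / M
n = 190.38 / 180.156
n = 1.05675082 mol, rounded to 4 dp:

1.0568 mol


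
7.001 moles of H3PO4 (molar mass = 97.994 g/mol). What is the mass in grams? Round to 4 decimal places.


mass = n * M
mass = 7.001 * 97.994
mass = 686.055994 g, rounded to 4 dp:

686.0560 g


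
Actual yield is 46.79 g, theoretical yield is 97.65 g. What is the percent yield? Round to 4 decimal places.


% yield = 100 * actual / theoretical
% yield = 100 * 46.79 / 97.65
% yield = 47.91602663 %, rounded to 4 dp:

47.9160 %


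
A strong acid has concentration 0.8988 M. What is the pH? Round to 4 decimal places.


A strong acid dissociates completely, so [H+] equals the given concentration.
pH = -log10([H+]) = -log10(0.8988)
pH = 0.04633694, rounded to 4 dp:

0.0463


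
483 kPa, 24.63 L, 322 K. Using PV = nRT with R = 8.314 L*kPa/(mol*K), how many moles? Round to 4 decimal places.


PV = nRT, solve for n = PV / (RT).
PV = 483 * 24.63 = 11896.29
RT = 8.314 * 322 = 2677.108
n = 11896.29 / 2677.108
n = 4.44370941 mol, rounded to 4 dp:

4.4437 mol


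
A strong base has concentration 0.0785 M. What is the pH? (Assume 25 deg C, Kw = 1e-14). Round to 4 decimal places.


A strong base dissociates completely, so [OH-] equals the given concentration.
pOH = -log10([OH-]) = -log10(0.0785) = 1.10513
pH = 14 - pOH = 14 - 1.10513
pH = 12.89487, rounded to 4 dp:

12.8949


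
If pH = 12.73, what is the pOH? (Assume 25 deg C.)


At 25 deg C, pH + pOH = 14.
pOH = 14 - pH = 14 - 12.73
pOH = 1.27:

1.27


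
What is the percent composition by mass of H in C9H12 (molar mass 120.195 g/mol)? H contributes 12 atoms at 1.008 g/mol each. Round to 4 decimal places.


pct = 100 * (n_elem * M_elem) / M_total
mass_contribution = 12 * 1.008 = 12.096 g/mol
pct = 100 * 12.096 / 120.195
pct = 10.06364657 %, rounded to 4 dp:

10.0636 %


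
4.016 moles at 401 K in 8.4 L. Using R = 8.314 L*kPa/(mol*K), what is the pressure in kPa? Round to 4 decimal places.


PV = nRT, solve for P = nRT / V.
nRT = 4.016 * 8.314 * 401 = 13388.9986
P = 13388.9986 / 8.4
P = 1593.92840476 kPa, rounded to 4 dp:

1593.9284 kPa


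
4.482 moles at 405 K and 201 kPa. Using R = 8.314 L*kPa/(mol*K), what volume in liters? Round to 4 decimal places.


PV = nRT, solve for V = nRT / P.
nRT = 4.482 * 8.314 * 405 = 15091.6559
V = 15091.6559 / 201
V = 75.08286517 L, rounded to 4 dp:

75.0829 L


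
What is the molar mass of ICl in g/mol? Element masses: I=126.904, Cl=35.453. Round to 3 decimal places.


M = sum(count * atomic_mass) over atoms.
M = 1*126.904 + 1*35.453
M = 126.904 + 35.453
M = 162.357 g/mol, rounded to 3 dp:

162.357 g/mol


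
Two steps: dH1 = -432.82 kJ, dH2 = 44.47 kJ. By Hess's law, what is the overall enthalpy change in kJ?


Hess's law: enthalpy is a state function, so add the step enthalpies.
dH_total = dH1 + dH2 = -432.82 + (44.47)
dH_total = -388.35 kJ:

-388.35 kJ


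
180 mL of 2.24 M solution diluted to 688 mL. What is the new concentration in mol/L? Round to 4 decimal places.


Dilution: M1*V1 = M2*V2, solve for M2.
M2 = M1*V1 / V2
M2 = 2.24 * 180 / 688
M2 = 403.2 / 688
M2 = 0.58604651 mol/L, rounded to 4 dp:

0.5860 mol/L


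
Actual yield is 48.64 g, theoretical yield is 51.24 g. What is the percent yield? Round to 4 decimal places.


% yield = 100 * actual / theoretical
% yield = 100 * 48.64 / 51.24
% yield = 94.92583919 %, rounded to 4 dp:

94.9258 %


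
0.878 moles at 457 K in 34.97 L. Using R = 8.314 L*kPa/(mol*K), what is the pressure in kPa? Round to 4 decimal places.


PV = nRT, solve for P = nRT / V.
nRT = 0.878 * 8.314 * 457 = 3335.9592
P = 3335.9592 / 34.97
P = 95.39488705 kPa, rounded to 4 dp:

95.3949 kPa


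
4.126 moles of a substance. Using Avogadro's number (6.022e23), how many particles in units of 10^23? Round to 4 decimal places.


N = n * NA, then divide by 1e23 for the requested units.
N / 1e23 = n * 6.022
N / 1e23 = 4.126 * 6.022
N / 1e23 = 24.846772, rounded to 4 dp:

24.8468


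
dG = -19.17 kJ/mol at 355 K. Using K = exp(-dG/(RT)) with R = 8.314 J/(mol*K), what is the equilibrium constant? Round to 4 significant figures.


dG is in kJ/mol; multiply by 1000 to match R in J/(mol*K).
RT = 8.314 * 355 = 2951.47 J/mol
exponent = -dG*1000 / (RT) = -(-19.17*1000) / 2951.47 = 6.49506856
K = exp(6.49506856)
K = 661.8696, rounded to 4 significant figures:

661.9


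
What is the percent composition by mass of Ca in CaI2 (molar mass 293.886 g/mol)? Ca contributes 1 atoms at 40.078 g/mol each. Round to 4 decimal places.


pct = 100 * (n_elem * M_elem) / M_total
mass_contribution = 1 * 40.078 = 40.078 g/mol
pct = 100 * 40.078 / 293.886
pct = 13.63726071 %, rounded to 4 dp:

13.6373 %


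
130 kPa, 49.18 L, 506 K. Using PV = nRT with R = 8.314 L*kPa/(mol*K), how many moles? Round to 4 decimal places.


PV = nRT, solve for n = PV / (RT).
PV = 130 * 49.18 = 6393.4
RT = 8.314 * 506 = 4206.884
n = 6393.4 / 4206.884
n = 1.51974716 mol, rounded to 4 dp:

1.5197 mol


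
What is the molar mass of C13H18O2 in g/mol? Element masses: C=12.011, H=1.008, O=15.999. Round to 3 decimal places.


M = sum(count * atomic_mass) over atoms.
M = 13*12.011 + 18*1.008 + 2*15.999
M = 156.143 + 18.144 + 31.998
M = 206.285 g/mol, rounded to 3 dp:

206.285 g/mol


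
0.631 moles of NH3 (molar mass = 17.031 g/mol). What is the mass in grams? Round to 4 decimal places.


mass = n * M
mass = 0.631 * 17.031
mass = 10.746561 g, rounded to 4 dp:

10.7466 g


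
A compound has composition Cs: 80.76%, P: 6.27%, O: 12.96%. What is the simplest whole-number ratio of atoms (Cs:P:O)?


Assume 100 g of compound, divide each mass% by atomic mass to get moles, then normalize by the smallest to get a raw atom ratio.
Moles per 100 g: Cs: 80.76/132.905 = 0.6077, P: 6.27/30.974 = 0.2024, O: 12.96/15.999 = 0.8101
Raw ratio (divide by min = 0.2024): Cs: 3.002, P: 1.0, O: 4.002
Multiply by 1 to clear fractions: Cs: 3.002 ~= 3, P: 1.0 ~= 1, O: 4.002 ~= 4
Reduce by GCD to get the simplest whole-number ratio:

3:1:4


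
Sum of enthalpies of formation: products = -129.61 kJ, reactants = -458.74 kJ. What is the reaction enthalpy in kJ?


dH_rxn = sum(dH_f products) - sum(dH_f reactants)
dH_rxn = -129.61 - (-458.74)
dH_rxn = 329.13 kJ:

329.13 kJ


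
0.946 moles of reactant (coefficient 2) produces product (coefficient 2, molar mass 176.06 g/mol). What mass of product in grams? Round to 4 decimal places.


Use the coefficient ratio to convert reactant moles to product moles, then multiply by the product's molar mass.
moles_P = moles_R * (coeff_P / coeff_R) = 0.946 * (2/2) = 0.946
mass_P = moles_P * M_P = 0.946 * 176.06
mass_P = 166.55276 g, rounded to 4 dp:

166.5528 g


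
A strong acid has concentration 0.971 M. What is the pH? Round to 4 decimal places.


A strong acid dissociates completely, so [H+] equals the given concentration.
pH = -log10([H+]) = -log10(0.971)
pH = 0.01278077, rounded to 4 dp:

0.0128


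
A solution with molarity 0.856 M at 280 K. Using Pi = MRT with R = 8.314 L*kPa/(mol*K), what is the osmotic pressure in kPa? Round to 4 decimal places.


Osmotic pressure (van't Hoff): Pi = M*R*T.
RT = 8.314 * 280 = 2327.92
Pi = 0.856 * 2327.92
Pi = 1992.69952 kPa, rounded to 4 dp:

1992.6995 kPa


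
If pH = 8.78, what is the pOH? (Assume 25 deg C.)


At 25 deg C, pH + pOH = 14.
pOH = 14 - pH = 14 - 8.78
pOH = 5.22:

5.22


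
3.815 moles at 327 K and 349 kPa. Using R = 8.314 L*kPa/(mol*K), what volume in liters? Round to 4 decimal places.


PV = nRT, solve for V = nRT / P.
nRT = 3.815 * 8.314 * 327 = 10371.7566
V = 10371.7566 / 349
V = 29.71850029 L, rounded to 4 dp:

29.7185 L


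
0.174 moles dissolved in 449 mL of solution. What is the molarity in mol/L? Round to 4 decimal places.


Convert volume to liters: V_L = V_mL / 1000.
V_L = 449 / 1000 = 0.449 L
M = n / V_L = 0.174 / 0.449
M = 0.38752784 mol/L, rounded to 4 dp:

0.3875 mol/L


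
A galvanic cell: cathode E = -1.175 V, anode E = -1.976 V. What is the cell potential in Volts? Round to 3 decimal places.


Standard cell potential: E_cell = E_cathode - E_anode.
E_cell = -1.175 - (-1.976)
E_cell = 0.801 V, rounded to 3 dp:

0.801 V


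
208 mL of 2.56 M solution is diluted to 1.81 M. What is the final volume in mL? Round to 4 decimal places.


Dilution: M1*V1 = M2*V2, solve for V2.
V2 = M1*V1 / M2
V2 = 2.56 * 208 / 1.81
V2 = 532.48 / 1.81
V2 = 294.1878453 mL, rounded to 4 dp:

294.1878 mL


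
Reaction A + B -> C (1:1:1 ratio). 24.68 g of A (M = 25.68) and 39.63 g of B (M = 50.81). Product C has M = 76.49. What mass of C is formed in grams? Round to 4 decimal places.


Find moles of each reactant; the smaller value is the limiting reagent in a 1:1:1 reaction, so moles_C equals moles of the limiter.
n_A = mass_A / M_A = 24.68 / 25.68 = 0.961059 mol
n_B = mass_B / M_B = 39.63 / 50.81 = 0.779965 mol
Limiting reagent: B (smaller), n_limiting = 0.779965 mol
mass_C = n_limiting * M_C = 0.779965 * 76.49
mass_C = 59.65952285 g, rounded to 4 dp:

59.6595 g


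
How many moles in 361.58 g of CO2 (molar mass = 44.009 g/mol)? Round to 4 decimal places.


n = mass / M
n = 361.58 / 44.009
n = 8.21604672 mol, rounded to 4 dp:

8.2160 mol


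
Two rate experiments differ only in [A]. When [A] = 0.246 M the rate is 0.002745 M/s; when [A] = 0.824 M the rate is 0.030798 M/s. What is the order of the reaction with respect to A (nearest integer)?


Rate is proportional to [A]^n, so rate2/rate1 = ([A]2/[A]1)^n. Take logs to solve for n.
rate2/rate1 = 0.030798 / 0.002745 = 11.2197
[A]2/[A]1 = 0.824 / 0.246 = 3.3496
n = ln(11.2197) / ln(3.3496) = 2.0
Nearest integer order:

2


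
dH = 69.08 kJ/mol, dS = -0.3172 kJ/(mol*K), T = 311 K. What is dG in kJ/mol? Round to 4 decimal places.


Gibbs: dG = dH - T*dS (consistent units, dS already in kJ/(mol*K)).
T*dS = 311 * -0.3172 = -98.6492
dG = 69.08 - (-98.6492)
dG = 167.7292 kJ/mol, rounded to 4 dp:

167.7292 kJ/mol


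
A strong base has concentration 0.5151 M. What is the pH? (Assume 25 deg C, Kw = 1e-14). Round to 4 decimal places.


A strong base dissociates completely, so [OH-] equals the given concentration.
pOH = -log10([OH-]) = -log10(0.5151) = 0.288108
pH = 14 - pOH = 14 - 0.288108
pH = 13.711892, rounded to 4 dp:

13.7119


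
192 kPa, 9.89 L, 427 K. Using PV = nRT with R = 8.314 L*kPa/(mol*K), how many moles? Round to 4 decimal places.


PV = nRT, solve for n = PV / (RT).
PV = 192 * 9.89 = 1898.88
RT = 8.314 * 427 = 3550.078
n = 1898.88 / 3550.078
n = 0.53488402 mol, rounded to 4 dp:

0.5349 mol


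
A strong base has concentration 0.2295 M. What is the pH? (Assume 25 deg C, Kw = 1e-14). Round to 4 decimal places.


A strong base dissociates completely, so [OH-] equals the given concentration.
pOH = -log10([OH-]) = -log10(0.2295) = 0.639217
pH = 14 - pOH = 14 - 0.639217
pH = 13.360783, rounded to 4 dp:

13.3608


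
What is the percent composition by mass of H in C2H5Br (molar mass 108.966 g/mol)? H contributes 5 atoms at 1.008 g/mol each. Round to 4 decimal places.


pct = 100 * (n_elem * M_elem) / M_total
mass_contribution = 5 * 1.008 = 5.04 g/mol
pct = 100 * 5.04 / 108.966
pct = 4.62529596 %, rounded to 4 dp:

4.6253 %


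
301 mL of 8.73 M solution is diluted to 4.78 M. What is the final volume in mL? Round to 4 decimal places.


Dilution: M1*V1 = M2*V2, solve for V2.
V2 = M1*V1 / M2
V2 = 8.73 * 301 / 4.78
V2 = 2627.73 / 4.78
V2 = 549.73430962 mL, rounded to 4 dp:

549.7343 mL


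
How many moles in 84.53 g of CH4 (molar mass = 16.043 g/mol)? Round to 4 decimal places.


n = mass / M
n = 84.53 / 16.043
n = 5.26896466 mol, rounded to 4 dp:

5.2690 mol


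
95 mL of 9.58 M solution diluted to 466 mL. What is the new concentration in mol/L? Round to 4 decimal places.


Dilution: M1*V1 = M2*V2, solve for M2.
M2 = M1*V1 / V2
M2 = 9.58 * 95 / 466
M2 = 910.1 / 466
M2 = 1.95300429 mol/L, rounded to 4 dp:

1.9530 mol/L


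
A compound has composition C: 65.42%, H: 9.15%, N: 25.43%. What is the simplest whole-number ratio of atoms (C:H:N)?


Assume 100 g of compound, divide each mass% by atomic mass to get moles, then normalize by the smallest to get a raw atom ratio.
Moles per 100 g: C: 65.42/12.011 = 5.4467, H: 9.15/1.008 = 9.0774, N: 25.43/14.007 = 1.8155
Raw ratio (divide by min = 1.8155): C: 3.0, H: 5.0, N: 1.0
Multiply by 1 to clear fractions: C: 3.0 ~= 3, H: 5.0 ~= 5, N: 1.0 ~= 1
Reduce by GCD to get the simplest whole-number ratio:

3:5:1


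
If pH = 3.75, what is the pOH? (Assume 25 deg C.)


At 25 deg C, pH + pOH = 14.
pOH = 14 - pH = 14 - 3.75
pOH = 10.25:

10.25


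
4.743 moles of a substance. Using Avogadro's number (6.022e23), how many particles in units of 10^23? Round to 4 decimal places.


N = n * NA, then divide by 1e23 for the requested units.
N / 1e23 = n * 6.022
N / 1e23 = 4.743 * 6.022
N / 1e23 = 28.562346, rounded to 4 dp:

28.5623


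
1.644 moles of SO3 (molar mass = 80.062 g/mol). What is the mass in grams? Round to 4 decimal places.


mass = n * M
mass = 1.644 * 80.062
mass = 131.621928 g, rounded to 4 dp:

131.6219 g


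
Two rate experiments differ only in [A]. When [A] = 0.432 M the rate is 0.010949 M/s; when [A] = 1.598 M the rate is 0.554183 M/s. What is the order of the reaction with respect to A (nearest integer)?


Rate is proportional to [A]^n, so rate2/rate1 = ([A]2/[A]1)^n. Take logs to solve for n.
rate2/rate1 = 0.554183 / 0.010949 = 50.6149
[A]2/[A]1 = 1.598 / 0.432 = 3.6991
n = ln(50.6149) / ln(3.6991) = 3.0
Nearest integer order:

3


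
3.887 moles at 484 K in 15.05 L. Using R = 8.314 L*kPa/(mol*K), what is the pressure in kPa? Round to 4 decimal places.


PV = nRT, solve for P = nRT / V.
nRT = 3.887 * 8.314 * 484 = 15641.1947
P = 15641.1947 / 15.05
P = 1039.28203987 kPa, rounded to 4 dp:

1039.2820 kPa


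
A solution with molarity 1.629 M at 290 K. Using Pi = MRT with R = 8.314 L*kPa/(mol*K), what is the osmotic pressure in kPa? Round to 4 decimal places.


Osmotic pressure (van't Hoff): Pi = M*R*T.
RT = 8.314 * 290 = 2411.06
Pi = 1.629 * 2411.06
Pi = 3927.61674 kPa, rounded to 4 dp:

3927.6167 kPa


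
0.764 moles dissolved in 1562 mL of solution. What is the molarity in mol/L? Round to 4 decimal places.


Convert volume to liters: V_L = V_mL / 1000.
V_L = 1562 / 1000 = 1.562 L
M = n / V_L = 0.764 / 1.562
M = 0.48911652 mol/L, rounded to 4 dp:

0.4891 mol/L


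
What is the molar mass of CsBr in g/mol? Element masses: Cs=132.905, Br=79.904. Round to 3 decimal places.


M = sum(count * atomic_mass) over atoms.
M = 1*132.905 + 1*79.904
M = 132.905 + 79.904
M = 212.809 g/mol, rounded to 3 dp:

212.809 g/mol


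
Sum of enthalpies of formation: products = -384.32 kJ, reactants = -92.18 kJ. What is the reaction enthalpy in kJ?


dH_rxn = sum(dH_f products) - sum(dH_f reactants)
dH_rxn = -384.32 - (-92.18)
dH_rxn = -292.14 kJ:

-292.14 kJ


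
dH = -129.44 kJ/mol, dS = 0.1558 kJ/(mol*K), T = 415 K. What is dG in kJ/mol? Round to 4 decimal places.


Gibbs: dG = dH - T*dS (consistent units, dS already in kJ/(mol*K)).
T*dS = 415 * 0.1558 = 64.657
dG = -129.44 - (64.657)
dG = -194.097 kJ/mol, rounded to 4 dp:

-194.0970 kJ/mol


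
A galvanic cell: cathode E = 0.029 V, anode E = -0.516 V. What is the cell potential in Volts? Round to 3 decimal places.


Standard cell potential: E_cell = E_cathode - E_anode.
E_cell = 0.029 - (-0.516)
E_cell = 0.545 V, rounded to 3 dp:

0.545 V


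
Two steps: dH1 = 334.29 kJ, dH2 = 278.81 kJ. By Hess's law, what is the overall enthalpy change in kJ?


Hess's law: enthalpy is a state function, so add the step enthalpies.
dH_total = dH1 + dH2 = 334.29 + (278.81)
dH_total = 613.1 kJ:

613.10 kJ


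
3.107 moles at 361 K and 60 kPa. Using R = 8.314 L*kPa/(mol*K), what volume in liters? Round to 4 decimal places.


PV = nRT, solve for V = nRT / P.
nRT = 3.107 * 8.314 * 361 = 9325.2069
V = 9325.2069 / 60
V = 155.420115 L, rounded to 4 dp:

155.4201 L


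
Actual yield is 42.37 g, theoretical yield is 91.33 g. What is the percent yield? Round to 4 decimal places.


% yield = 100 * actual / theoretical
% yield = 100 * 42.37 / 91.33
% yield = 46.3922041 %, rounded to 4 dp:

46.3922 %


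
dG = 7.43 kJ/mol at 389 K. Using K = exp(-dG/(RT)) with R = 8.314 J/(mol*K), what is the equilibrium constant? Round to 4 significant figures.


dG is in kJ/mol; multiply by 1000 to match R in J/(mol*K).
RT = 8.314 * 389 = 3234.146 J/mol
exponent = -dG*1000 / (RT) = -(7.43*1000) / 3234.146 = -2.29736073
K = exp(-2.29736073)
K = 0.1005238, rounded to 4 significant figures:

0.1005


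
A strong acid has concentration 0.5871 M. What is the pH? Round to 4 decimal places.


A strong acid dissociates completely, so [H+] equals the given concentration.
pH = -log10([H+]) = -log10(0.5871)
pH = 0.23128792, rounded to 4 dp:

0.2313


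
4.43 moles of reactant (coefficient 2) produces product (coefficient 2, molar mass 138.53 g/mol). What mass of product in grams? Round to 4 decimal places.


Use the coefficient ratio to convert reactant moles to product moles, then multiply by the product's molar mass.
moles_P = moles_R * (coeff_P / coeff_R) = 4.43 * (2/2) = 4.43
mass_P = moles_P * M_P = 4.43 * 138.53
mass_P = 613.6879 g, rounded to 4 dp:

613.6879 g


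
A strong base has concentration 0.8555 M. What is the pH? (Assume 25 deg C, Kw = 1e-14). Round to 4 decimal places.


A strong base dissociates completely, so [OH-] equals the given concentration.
pOH = -log10([OH-]) = -log10(0.8555) = 0.06778
pH = 14 - pOH = 14 - 0.06778
pH = 13.93222, rounded to 4 dp:

13.9322


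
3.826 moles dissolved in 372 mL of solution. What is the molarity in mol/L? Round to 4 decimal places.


Convert volume to liters: V_L = V_mL / 1000.
V_L = 372 / 1000 = 0.372 L
M = n / V_L = 3.826 / 0.372
M = 10.28494624 mol/L, rounded to 4 dp:

10.2849 mol/L


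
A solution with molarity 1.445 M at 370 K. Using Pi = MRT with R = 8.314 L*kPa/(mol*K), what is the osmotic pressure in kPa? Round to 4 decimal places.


Osmotic pressure (van't Hoff): Pi = M*R*T.
RT = 8.314 * 370 = 3076.18
Pi = 1.445 * 3076.18
Pi = 4445.0801 kPa, rounded to 4 dp:

4445.0801 kPa


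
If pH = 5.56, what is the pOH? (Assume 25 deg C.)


At 25 deg C, pH + pOH = 14.
pOH = 14 - pH = 14 - 5.56
pOH = 8.44:

8.44


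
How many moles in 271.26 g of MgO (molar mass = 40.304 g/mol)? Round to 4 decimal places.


n = mass / M
n = 271.26 / 40.304
n = 6.73034934 mol, rounded to 4 dp:

6.7303 mol


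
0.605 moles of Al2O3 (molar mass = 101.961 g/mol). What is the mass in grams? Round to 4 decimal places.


mass = n * M
mass = 0.605 * 101.961
mass = 61.686405 g, rounded to 4 dp:

61.6864 g


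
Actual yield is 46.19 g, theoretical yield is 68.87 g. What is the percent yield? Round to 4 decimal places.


% yield = 100 * actual / theoretical
% yield = 100 * 46.19 / 68.87
% yield = 67.06838972 %, rounded to 4 dp:

67.0684 %


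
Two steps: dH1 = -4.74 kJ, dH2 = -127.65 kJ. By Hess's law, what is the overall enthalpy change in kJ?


Hess's law: enthalpy is a state function, so add the step enthalpies.
dH_total = dH1 + dH2 = -4.74 + (-127.65)
dH_total = -132.39 kJ:

-132.39 kJ


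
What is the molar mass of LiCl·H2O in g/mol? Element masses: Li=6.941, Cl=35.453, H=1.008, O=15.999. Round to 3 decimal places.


M = sum(count * atomic_mass) over atoms.
M = 1*6.941 + 1*35.453 + 2*1.008 + 1*15.999
M = 6.941 + 35.453 + 2.016 + 15.999
M = 60.409 g/mol, rounded to 3 dp:

60.409 g/mol


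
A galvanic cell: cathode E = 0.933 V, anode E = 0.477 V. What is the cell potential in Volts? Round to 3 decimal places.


Standard cell potential: E_cell = E_cathode - E_anode.
E_cell = 0.933 - (0.477)
E_cell = 0.456 V, rounded to 3 dp:

0.456 V


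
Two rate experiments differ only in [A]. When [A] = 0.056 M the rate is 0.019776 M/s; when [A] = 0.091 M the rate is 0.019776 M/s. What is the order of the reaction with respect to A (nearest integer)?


Rate is proportional to [A]^n, so rate2/rate1 = ([A]2/[A]1)^n. Take logs to solve for n.
rate2/rate1 = 0.019776 / 0.019776 = 1.0
[A]2/[A]1 = 0.091 / 0.056 = 1.625
n = ln(1.0) / ln(1.625) = 0.0
Nearest integer order:

0


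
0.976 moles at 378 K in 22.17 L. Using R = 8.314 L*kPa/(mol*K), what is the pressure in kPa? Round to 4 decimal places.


PV = nRT, solve for P = nRT / V.
nRT = 0.976 * 8.314 * 378 = 3067.2674
P = 3067.2674 / 22.17
P = 138.35216058 kPa, rounded to 4 dp:

138.3522 kPa


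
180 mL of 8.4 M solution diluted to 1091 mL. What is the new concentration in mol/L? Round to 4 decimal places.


Dilution: M1*V1 = M2*V2, solve for M2.
M2 = M1*V1 / V2
M2 = 8.4 * 180 / 1091
M2 = 1512.0 / 1091
M2 = 1.38588451 mol/L, rounded to 4 dp:

1.3859 mol/L


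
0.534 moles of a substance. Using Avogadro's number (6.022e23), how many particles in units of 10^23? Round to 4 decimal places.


N = n * NA, then divide by 1e23 for the requested units.
N / 1e23 = n * 6.022
N / 1e23 = 0.534 * 6.022
N / 1e23 = 3.215748, rounded to 4 dp:

3.2157
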